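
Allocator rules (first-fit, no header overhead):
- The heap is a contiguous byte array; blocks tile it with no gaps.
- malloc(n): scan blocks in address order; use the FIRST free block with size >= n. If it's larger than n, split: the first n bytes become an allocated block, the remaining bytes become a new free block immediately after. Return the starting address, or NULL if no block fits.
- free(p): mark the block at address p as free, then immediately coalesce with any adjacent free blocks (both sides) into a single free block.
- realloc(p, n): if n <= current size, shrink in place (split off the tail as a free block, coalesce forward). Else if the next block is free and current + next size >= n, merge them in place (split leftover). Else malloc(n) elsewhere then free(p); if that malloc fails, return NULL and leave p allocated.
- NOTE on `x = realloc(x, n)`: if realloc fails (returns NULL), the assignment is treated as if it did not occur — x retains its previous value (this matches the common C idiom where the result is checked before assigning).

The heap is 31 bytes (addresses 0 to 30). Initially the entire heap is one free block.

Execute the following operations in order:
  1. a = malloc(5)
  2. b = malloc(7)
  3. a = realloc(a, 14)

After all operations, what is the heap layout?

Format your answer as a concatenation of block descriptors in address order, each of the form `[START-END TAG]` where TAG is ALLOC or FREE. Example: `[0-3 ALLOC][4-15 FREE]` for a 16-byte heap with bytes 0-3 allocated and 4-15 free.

Answer: [0-4 FREE][5-11 ALLOC][12-25 ALLOC][26-30 FREE]

Derivation:
Op 1: a = malloc(5) -> a = 0; heap: [0-4 ALLOC][5-30 FREE]
Op 2: b = malloc(7) -> b = 5; heap: [0-4 ALLOC][5-11 ALLOC][12-30 FREE]
Op 3: a = realloc(a, 14) -> a = 12; heap: [0-4 FREE][5-11 ALLOC][12-25 ALLOC][26-30 FREE]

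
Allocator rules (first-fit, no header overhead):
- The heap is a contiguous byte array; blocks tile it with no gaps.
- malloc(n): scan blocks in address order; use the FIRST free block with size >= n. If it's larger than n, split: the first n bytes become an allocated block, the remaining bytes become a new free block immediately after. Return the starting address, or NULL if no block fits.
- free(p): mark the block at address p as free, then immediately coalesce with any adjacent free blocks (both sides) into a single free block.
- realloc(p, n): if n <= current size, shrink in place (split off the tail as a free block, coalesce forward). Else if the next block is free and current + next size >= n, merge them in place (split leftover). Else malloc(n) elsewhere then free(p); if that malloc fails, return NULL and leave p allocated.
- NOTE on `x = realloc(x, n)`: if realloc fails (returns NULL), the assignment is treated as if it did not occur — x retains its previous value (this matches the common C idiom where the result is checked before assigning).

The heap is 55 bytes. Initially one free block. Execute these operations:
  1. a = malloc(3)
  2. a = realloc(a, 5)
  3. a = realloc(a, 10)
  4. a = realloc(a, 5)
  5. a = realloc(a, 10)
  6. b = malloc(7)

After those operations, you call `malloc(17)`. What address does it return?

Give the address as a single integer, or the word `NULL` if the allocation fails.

Answer: 17

Derivation:
Op 1: a = malloc(3) -> a = 0; heap: [0-2 ALLOC][3-54 FREE]
Op 2: a = realloc(a, 5) -> a = 0; heap: [0-4 ALLOC][5-54 FREE]
Op 3: a = realloc(a, 10) -> a = 0; heap: [0-9 ALLOC][10-54 FREE]
Op 4: a = realloc(a, 5) -> a = 0; heap: [0-4 ALLOC][5-54 FREE]
Op 5: a = realloc(a, 10) -> a = 0; heap: [0-9 ALLOC][10-54 FREE]
Op 6: b = malloc(7) -> b = 10; heap: [0-9 ALLOC][10-16 ALLOC][17-54 FREE]
malloc(17): first-fit scan over [0-9 ALLOC][10-16 ALLOC][17-54 FREE] -> 17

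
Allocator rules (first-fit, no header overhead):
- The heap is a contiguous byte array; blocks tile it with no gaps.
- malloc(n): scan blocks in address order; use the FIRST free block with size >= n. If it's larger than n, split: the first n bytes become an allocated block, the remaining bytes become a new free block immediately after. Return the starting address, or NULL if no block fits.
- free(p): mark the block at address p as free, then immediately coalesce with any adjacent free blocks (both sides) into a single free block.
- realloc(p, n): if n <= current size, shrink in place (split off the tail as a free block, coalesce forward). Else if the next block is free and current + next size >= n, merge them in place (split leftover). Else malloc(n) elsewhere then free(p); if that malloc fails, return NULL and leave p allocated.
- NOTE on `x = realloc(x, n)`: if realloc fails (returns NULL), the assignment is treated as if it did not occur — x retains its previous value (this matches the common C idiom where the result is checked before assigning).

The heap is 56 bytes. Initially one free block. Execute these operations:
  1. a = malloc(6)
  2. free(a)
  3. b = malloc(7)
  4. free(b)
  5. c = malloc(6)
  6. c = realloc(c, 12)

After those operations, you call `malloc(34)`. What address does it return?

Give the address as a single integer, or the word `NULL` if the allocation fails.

Answer: 12

Derivation:
Op 1: a = malloc(6) -> a = 0; heap: [0-5 ALLOC][6-55 FREE]
Op 2: free(a) -> (freed a); heap: [0-55 FREE]
Op 3: b = malloc(7) -> b = 0; heap: [0-6 ALLOC][7-55 FREE]
Op 4: free(b) -> (freed b); heap: [0-55 FREE]
Op 5: c = malloc(6) -> c = 0; heap: [0-5 ALLOC][6-55 FREE]
Op 6: c = realloc(c, 12) -> c = 0; heap: [0-11 ALLOC][12-55 FREE]
malloc(34): first-fit scan over [0-11 ALLOC][12-55 FREE] -> 12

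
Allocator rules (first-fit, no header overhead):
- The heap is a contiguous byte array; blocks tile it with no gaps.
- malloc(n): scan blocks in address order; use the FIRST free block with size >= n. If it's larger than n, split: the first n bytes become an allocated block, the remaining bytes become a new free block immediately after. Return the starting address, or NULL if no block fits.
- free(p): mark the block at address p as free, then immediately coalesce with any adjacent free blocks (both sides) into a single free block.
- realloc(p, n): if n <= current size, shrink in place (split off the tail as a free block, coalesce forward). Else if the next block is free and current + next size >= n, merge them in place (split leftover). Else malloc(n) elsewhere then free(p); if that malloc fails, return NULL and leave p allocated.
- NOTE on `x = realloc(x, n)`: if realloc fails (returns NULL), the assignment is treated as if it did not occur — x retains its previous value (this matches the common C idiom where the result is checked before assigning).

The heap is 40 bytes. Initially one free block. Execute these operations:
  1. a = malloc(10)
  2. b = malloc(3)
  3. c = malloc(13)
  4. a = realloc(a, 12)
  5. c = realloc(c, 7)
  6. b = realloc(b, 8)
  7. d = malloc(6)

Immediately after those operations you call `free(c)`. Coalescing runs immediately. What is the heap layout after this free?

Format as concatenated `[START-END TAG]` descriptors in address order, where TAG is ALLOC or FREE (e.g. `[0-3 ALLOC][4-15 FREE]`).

Op 1: a = malloc(10) -> a = 0; heap: [0-9 ALLOC][10-39 FREE]
Op 2: b = malloc(3) -> b = 10; heap: [0-9 ALLOC][10-12 ALLOC][13-39 FREE]
Op 3: c = malloc(13) -> c = 13; heap: [0-9 ALLOC][10-12 ALLOC][13-25 ALLOC][26-39 FREE]
Op 4: a = realloc(a, 12) -> a = 26; heap: [0-9 FREE][10-12 ALLOC][13-25 ALLOC][26-37 ALLOC][38-39 FREE]
Op 5: c = realloc(c, 7) -> c = 13; heap: [0-9 FREE][10-12 ALLOC][13-19 ALLOC][20-25 FREE][26-37 ALLOC][38-39 FREE]
Op 6: b = realloc(b, 8) -> b = 0; heap: [0-7 ALLOC][8-12 FREE][13-19 ALLOC][20-25 FREE][26-37 ALLOC][38-39 FREE]
Op 7: d = malloc(6) -> d = 20; heap: [0-7 ALLOC][8-12 FREE][13-19 ALLOC][20-25 ALLOC][26-37 ALLOC][38-39 FREE]
free(c): c = 13 -> block [13-19 ALLOC]; mark free, coalesce with adjacent free neighbors -> [0-7 ALLOC][8-19 FREE][20-25 ALLOC][26-37 ALLOC][38-39 FREE]

Answer: [0-7 ALLOC][8-19 FREE][20-25 ALLOC][26-37 ALLOC][38-39 FREE]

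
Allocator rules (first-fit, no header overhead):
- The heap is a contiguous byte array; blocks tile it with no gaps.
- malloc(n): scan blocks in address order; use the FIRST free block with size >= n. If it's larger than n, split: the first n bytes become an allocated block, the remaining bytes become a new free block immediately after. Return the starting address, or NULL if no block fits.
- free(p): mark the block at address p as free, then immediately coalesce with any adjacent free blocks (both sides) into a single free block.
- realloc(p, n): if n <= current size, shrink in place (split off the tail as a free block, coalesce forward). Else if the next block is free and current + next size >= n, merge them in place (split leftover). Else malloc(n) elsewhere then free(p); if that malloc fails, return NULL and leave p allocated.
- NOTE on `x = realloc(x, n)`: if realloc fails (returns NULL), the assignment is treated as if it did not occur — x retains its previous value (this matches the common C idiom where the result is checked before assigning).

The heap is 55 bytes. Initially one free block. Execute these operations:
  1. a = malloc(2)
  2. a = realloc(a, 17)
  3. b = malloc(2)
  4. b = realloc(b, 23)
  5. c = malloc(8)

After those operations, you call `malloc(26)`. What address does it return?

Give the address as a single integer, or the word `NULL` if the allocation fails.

Answer: NULL

Derivation:
Op 1: a = malloc(2) -> a = 0; heap: [0-1 ALLOC][2-54 FREE]
Op 2: a = realloc(a, 17) -> a = 0; heap: [0-16 ALLOC][17-54 FREE]
Op 3: b = malloc(2) -> b = 17; heap: [0-16 ALLOC][17-18 ALLOC][19-54 FREE]
Op 4: b = realloc(b, 23) -> b = 17; heap: [0-16 ALLOC][17-39 ALLOC][40-54 FREE]
Op 5: c = malloc(8) -> c = 40; heap: [0-16 ALLOC][17-39 ALLOC][40-47 ALLOC][48-54 FREE]
malloc(26): first-fit scan over [0-16 ALLOC][17-39 ALLOC][40-47 ALLOC][48-54 FREE] -> NULL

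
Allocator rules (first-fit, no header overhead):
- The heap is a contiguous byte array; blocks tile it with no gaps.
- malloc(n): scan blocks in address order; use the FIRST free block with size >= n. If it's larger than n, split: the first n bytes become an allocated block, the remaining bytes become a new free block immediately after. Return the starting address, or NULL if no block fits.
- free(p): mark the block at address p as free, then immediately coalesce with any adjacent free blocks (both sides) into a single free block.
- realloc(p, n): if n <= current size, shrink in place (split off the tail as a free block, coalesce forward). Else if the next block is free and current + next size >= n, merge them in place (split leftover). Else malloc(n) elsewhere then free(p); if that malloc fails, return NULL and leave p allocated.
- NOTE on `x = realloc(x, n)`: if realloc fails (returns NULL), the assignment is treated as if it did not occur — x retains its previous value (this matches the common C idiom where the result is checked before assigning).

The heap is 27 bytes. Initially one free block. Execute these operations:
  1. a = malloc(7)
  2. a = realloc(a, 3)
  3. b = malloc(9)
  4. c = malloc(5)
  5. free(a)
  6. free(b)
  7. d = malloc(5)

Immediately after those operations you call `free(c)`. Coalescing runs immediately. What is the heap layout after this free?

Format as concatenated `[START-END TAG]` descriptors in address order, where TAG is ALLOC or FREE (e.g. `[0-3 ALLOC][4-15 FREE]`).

Answer: [0-4 ALLOC][5-26 FREE]

Derivation:
Op 1: a = malloc(7) -> a = 0; heap: [0-6 ALLOC][7-26 FREE]
Op 2: a = realloc(a, 3) -> a = 0; heap: [0-2 ALLOC][3-26 FREE]
Op 3: b = malloc(9) -> b = 3; heap: [0-2 ALLOC][3-11 ALLOC][12-26 FREE]
Op 4: c = malloc(5) -> c = 12; heap: [0-2 ALLOC][3-11 ALLOC][12-16 ALLOC][17-26 FREE]
Op 5: free(a) -> (freed a); heap: [0-2 FREE][3-11 ALLOC][12-16 ALLOC][17-26 FREE]
Op 6: free(b) -> (freed b); heap: [0-11 FREE][12-16 ALLOC][17-26 FREE]
Op 7: d = malloc(5) -> d = 0; heap: [0-4 ALLOC][5-11 FREE][12-16 ALLOC][17-26 FREE]
free(c): c = 12 -> block [12-16 ALLOC]; mark free, coalesce with adjacent free neighbors -> [0-4 ALLOC][5-26 FREE]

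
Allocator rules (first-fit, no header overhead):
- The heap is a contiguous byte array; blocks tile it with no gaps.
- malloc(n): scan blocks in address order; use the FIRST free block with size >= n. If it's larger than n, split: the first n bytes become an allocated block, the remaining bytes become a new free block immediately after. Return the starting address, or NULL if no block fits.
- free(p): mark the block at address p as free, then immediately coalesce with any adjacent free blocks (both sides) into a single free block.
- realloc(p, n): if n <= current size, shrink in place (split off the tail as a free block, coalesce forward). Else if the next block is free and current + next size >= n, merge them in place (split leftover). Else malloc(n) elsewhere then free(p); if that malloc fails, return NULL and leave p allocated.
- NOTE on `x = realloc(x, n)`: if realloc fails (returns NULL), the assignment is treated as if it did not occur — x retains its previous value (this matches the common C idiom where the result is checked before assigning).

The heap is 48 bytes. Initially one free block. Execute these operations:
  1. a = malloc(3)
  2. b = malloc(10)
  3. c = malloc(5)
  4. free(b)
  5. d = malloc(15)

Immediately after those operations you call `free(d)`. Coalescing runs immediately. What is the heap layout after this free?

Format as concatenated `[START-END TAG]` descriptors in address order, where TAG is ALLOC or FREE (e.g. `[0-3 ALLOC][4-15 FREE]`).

Op 1: a = malloc(3) -> a = 0; heap: [0-2 ALLOC][3-47 FREE]
Op 2: b = malloc(10) -> b = 3; heap: [0-2 ALLOC][3-12 ALLOC][13-47 FREE]
Op 3: c = malloc(5) -> c = 13; heap: [0-2 ALLOC][3-12 ALLOC][13-17 ALLOC][18-47 FREE]
Op 4: free(b) -> (freed b); heap: [0-2 ALLOC][3-12 FREE][13-17 ALLOC][18-47 FREE]
Op 5: d = malloc(15) -> d = 18; heap: [0-2 ALLOC][3-12 FREE][13-17 ALLOC][18-32 ALLOC][33-47 FREE]
free(d): d = 18 -> block [18-32 ALLOC]; mark free, coalesce with adjacent free neighbors -> [0-2 ALLOC][3-12 FREE][13-17 ALLOC][18-47 FREE]

Answer: [0-2 ALLOC][3-12 FREE][13-17 ALLOC][18-47 FREE]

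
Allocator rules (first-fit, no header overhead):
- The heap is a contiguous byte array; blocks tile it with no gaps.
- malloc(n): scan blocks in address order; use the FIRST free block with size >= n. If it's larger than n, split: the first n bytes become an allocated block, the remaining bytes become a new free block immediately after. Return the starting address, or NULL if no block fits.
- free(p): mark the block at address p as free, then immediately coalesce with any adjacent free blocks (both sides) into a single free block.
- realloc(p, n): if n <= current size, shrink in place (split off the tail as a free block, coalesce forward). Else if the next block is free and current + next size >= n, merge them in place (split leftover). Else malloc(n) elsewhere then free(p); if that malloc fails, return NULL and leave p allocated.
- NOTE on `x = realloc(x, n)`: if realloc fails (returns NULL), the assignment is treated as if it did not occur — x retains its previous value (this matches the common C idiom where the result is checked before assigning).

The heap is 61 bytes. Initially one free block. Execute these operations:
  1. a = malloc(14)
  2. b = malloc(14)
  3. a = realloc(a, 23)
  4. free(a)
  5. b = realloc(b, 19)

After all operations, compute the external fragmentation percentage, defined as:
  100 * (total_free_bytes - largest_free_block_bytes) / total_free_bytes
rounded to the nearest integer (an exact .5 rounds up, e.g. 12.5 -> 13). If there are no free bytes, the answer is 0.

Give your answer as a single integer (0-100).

Answer: 33

Derivation:
Op 1: a = malloc(14) -> a = 0; heap: [0-13 ALLOC][14-60 FREE]
Op 2: b = malloc(14) -> b = 14; heap: [0-13 ALLOC][14-27 ALLOC][28-60 FREE]
Op 3: a = realloc(a, 23) -> a = 28; heap: [0-13 FREE][14-27 ALLOC][28-50 ALLOC][51-60 FREE]
Op 4: free(a) -> (freed a); heap: [0-13 FREE][14-27 ALLOC][28-60 FREE]
Op 5: b = realloc(b, 19) -> b = 14; heap: [0-13 FREE][14-32 ALLOC][33-60 FREE]
Free blocks: [14 28] total_free=42 largest=28 -> 100*(42-28)/42 = 1400/42 ≈ 33.333 -> rounds to 33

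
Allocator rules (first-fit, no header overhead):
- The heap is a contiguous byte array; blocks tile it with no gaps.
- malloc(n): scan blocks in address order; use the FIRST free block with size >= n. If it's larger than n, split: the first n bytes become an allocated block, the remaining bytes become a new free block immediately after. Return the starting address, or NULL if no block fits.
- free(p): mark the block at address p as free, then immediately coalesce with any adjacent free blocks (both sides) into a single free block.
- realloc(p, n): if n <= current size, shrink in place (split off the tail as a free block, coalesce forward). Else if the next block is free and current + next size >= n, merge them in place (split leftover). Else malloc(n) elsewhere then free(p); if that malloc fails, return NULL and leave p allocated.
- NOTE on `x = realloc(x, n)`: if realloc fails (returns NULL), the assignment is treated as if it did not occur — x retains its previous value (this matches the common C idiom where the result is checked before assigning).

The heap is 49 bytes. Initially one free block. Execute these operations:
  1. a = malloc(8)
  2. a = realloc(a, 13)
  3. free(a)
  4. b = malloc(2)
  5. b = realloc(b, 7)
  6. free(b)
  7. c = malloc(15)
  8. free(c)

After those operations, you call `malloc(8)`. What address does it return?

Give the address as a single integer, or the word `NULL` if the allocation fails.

Op 1: a = malloc(8) -> a = 0; heap: [0-7 ALLOC][8-48 FREE]
Op 2: a = realloc(a, 13) -> a = 0; heap: [0-12 ALLOC][13-48 FREE]
Op 3: free(a) -> (freed a); heap: [0-48 FREE]
Op 4: b = malloc(2) -> b = 0; heap: [0-1 ALLOC][2-48 FREE]
Op 5: b = realloc(b, 7) -> b = 0; heap: [0-6 ALLOC][7-48 FREE]
Op 6: free(b) -> (freed b); heap: [0-48 FREE]
Op 7: c = malloc(15) -> c = 0; heap: [0-14 ALLOC][15-48 FREE]
Op 8: free(c) -> (freed c); heap: [0-48 FREE]
malloc(8): first-fit scan over [0-48 FREE] -> 0

Answer: 0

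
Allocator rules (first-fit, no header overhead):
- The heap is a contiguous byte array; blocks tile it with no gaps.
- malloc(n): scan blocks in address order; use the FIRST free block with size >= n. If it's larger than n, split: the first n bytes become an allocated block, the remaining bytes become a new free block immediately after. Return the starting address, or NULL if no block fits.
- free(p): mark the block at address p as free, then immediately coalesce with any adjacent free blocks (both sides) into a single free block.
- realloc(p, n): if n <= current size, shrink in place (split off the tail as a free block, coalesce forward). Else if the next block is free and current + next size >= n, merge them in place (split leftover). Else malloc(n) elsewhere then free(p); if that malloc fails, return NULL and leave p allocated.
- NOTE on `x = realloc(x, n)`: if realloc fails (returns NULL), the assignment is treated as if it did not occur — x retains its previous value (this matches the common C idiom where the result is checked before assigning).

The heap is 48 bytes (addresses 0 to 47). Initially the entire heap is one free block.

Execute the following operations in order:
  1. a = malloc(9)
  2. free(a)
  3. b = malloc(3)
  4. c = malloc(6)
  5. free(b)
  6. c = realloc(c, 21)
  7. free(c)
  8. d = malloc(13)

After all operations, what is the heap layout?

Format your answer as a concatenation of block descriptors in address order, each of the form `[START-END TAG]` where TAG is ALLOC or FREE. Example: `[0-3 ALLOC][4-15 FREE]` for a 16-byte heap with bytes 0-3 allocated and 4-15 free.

Answer: [0-12 ALLOC][13-47 FREE]

Derivation:
Op 1: a = malloc(9) -> a = 0; heap: [0-8 ALLOC][9-47 FREE]
Op 2: free(a) -> (freed a); heap: [0-47 FREE]
Op 3: b = malloc(3) -> b = 0; heap: [0-2 ALLOC][3-47 FREE]
Op 4: c = malloc(6) -> c = 3; heap: [0-2 ALLOC][3-8 ALLOC][9-47 FREE]
Op 5: free(b) -> (freed b); heap: [0-2 FREE][3-8 ALLOC][9-47 FREE]
Op 6: c = realloc(c, 21) -> c = 3; heap: [0-2 FREE][3-23 ALLOC][24-47 FREE]
Op 7: free(c) -> (freed c); heap: [0-47 FREE]
Op 8: d = malloc(13) -> d = 0; heap: [0-12 ALLOC][13-47 FREE]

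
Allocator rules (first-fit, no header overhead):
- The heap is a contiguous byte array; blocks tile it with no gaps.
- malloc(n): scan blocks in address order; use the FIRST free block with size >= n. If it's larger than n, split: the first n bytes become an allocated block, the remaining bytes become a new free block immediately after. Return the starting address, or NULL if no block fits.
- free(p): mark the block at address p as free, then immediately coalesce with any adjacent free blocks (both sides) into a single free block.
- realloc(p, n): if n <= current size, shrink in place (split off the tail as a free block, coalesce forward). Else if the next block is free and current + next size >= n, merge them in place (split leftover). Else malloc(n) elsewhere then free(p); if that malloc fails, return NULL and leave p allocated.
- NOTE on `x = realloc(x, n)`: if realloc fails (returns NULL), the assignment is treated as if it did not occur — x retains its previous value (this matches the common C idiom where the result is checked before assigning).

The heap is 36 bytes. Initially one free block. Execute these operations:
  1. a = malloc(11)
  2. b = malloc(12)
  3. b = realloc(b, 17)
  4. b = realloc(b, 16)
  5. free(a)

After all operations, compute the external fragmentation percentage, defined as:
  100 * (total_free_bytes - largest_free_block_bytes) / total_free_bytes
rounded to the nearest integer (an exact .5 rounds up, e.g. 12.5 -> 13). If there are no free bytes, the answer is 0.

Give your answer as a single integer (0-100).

Op 1: a = malloc(11) -> a = 0; heap: [0-10 ALLOC][11-35 FREE]
Op 2: b = malloc(12) -> b = 11; heap: [0-10 ALLOC][11-22 ALLOC][23-35 FREE]
Op 3: b = realloc(b, 17) -> b = 11; heap: [0-10 ALLOC][11-27 ALLOC][28-35 FREE]
Op 4: b = realloc(b, 16) -> b = 11; heap: [0-10 ALLOC][11-26 ALLOC][27-35 FREE]
Op 5: free(a) -> (freed a); heap: [0-10 FREE][11-26 ALLOC][27-35 FREE]
Free blocks: [11 9] total_free=20 largest=11 -> 100*(20-11)/20 = 900/20 = 45

Answer: 45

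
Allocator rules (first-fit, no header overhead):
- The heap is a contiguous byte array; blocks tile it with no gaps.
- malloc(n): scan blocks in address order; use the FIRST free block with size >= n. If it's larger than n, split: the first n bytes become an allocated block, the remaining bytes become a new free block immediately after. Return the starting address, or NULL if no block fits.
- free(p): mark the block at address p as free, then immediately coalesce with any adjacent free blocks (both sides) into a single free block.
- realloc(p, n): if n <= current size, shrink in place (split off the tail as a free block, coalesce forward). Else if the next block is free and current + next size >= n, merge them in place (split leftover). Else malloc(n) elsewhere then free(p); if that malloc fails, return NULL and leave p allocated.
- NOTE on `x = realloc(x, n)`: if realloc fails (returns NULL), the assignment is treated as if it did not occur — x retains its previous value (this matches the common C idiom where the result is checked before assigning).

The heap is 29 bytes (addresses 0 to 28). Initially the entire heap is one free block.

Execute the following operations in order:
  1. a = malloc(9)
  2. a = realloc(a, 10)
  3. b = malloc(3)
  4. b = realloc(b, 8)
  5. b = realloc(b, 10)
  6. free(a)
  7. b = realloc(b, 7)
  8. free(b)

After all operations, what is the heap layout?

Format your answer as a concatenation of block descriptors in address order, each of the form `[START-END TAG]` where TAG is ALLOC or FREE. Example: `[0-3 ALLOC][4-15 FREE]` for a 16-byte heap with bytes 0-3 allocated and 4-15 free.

Op 1: a = malloc(9) -> a = 0; heap: [0-8 ALLOC][9-28 FREE]
Op 2: a = realloc(a, 10) -> a = 0; heap: [0-9 ALLOC][10-28 FREE]
Op 3: b = malloc(3) -> b = 10; heap: [0-9 ALLOC][10-12 ALLOC][13-28 FREE]
Op 4: b = realloc(b, 8) -> b = 10; heap: [0-9 ALLOC][10-17 ALLOC][18-28 FREE]
Op 5: b = realloc(b, 10) -> b = 10; heap: [0-9 ALLOC][10-19 ALLOC][20-28 FREE]
Op 6: free(a) -> (freed a); heap: [0-9 FREE][10-19 ALLOC][20-28 FREE]
Op 7: b = realloc(b, 7) -> b = 10; heap: [0-9 FREE][10-16 ALLOC][17-28 FREE]
Op 8: free(b) -> (freed b); heap: [0-28 FREE]

Answer: [0-28 FREE]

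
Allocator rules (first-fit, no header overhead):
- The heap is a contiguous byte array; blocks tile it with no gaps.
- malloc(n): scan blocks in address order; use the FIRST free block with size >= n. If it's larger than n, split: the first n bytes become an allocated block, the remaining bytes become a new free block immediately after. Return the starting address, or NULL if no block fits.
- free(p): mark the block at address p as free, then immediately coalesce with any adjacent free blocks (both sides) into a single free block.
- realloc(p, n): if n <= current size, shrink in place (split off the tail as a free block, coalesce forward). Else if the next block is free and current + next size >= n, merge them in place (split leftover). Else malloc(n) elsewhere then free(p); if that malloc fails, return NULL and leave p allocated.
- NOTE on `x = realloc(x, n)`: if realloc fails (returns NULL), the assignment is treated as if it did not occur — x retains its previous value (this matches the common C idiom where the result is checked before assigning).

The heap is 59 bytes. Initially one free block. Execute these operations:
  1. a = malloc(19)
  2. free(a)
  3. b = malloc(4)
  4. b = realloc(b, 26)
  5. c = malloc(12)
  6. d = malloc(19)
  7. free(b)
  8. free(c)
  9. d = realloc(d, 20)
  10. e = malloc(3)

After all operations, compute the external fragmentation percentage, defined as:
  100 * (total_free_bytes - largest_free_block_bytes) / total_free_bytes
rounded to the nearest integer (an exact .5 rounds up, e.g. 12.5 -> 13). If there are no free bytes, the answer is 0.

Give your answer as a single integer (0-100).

Answer: 3

Derivation:
Op 1: a = malloc(19) -> a = 0; heap: [0-18 ALLOC][19-58 FREE]
Op 2: free(a) -> (freed a); heap: [0-58 FREE]
Op 3: b = malloc(4) -> b = 0; heap: [0-3 ALLOC][4-58 FREE]
Op 4: b = realloc(b, 26) -> b = 0; heap: [0-25 ALLOC][26-58 FREE]
Op 5: c = malloc(12) -> c = 26; heap: [0-25 ALLOC][26-37 ALLOC][38-58 FREE]
Op 6: d = malloc(19) -> d = 38; heap: [0-25 ALLOC][26-37 ALLOC][38-56 ALLOC][57-58 FREE]
Op 7: free(b) -> (freed b); heap: [0-25 FREE][26-37 ALLOC][38-56 ALLOC][57-58 FREE]
Op 8: free(c) -> (freed c); heap: [0-37 FREE][38-56 ALLOC][57-58 FREE]
Op 9: d = realloc(d, 20) -> d = 38; heap: [0-37 FREE][38-57 ALLOC][58-58 FREE]
Op 10: e = malloc(3) -> e = 0; heap: [0-2 ALLOC][3-37 FREE][38-57 ALLOC][58-58 FREE]
Free blocks: [35 1] total_free=36 largest=35 -> 100*(36-35)/36 = 100/36 ≈ 2.778 -> rounds to 3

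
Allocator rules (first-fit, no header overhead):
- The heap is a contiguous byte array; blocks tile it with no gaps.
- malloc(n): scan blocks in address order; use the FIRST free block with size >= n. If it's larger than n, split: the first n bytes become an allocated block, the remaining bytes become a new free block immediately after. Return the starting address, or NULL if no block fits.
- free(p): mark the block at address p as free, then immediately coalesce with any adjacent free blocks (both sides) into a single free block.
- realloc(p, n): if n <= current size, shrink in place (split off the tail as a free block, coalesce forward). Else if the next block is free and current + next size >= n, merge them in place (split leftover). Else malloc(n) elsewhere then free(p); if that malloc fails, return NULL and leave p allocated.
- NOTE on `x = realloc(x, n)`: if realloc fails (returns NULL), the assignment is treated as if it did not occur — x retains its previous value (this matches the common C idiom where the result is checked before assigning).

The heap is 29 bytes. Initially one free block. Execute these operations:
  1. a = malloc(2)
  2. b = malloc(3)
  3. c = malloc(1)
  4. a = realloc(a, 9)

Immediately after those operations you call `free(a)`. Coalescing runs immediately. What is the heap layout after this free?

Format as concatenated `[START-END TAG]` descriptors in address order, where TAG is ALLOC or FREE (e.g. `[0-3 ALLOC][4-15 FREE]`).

Answer: [0-1 FREE][2-4 ALLOC][5-5 ALLOC][6-28 FREE]

Derivation:
Op 1: a = malloc(2) -> a = 0; heap: [0-1 ALLOC][2-28 FREE]
Op 2: b = malloc(3) -> b = 2; heap: [0-1 ALLOC][2-4 ALLOC][5-28 FREE]
Op 3: c = malloc(1) -> c = 5; heap: [0-1 ALLOC][2-4 ALLOC][5-5 ALLOC][6-28 FREE]
Op 4: a = realloc(a, 9) -> a = 6; heap: [0-1 FREE][2-4 ALLOC][5-5 ALLOC][6-14 ALLOC][15-28 FREE]
free(a): a = 6 -> block [6-14 ALLOC]; mark free, coalesce with adjacent free neighbors -> [0-1 FREE][2-4 ALLOC][5-5 ALLOC][6-28 FREE]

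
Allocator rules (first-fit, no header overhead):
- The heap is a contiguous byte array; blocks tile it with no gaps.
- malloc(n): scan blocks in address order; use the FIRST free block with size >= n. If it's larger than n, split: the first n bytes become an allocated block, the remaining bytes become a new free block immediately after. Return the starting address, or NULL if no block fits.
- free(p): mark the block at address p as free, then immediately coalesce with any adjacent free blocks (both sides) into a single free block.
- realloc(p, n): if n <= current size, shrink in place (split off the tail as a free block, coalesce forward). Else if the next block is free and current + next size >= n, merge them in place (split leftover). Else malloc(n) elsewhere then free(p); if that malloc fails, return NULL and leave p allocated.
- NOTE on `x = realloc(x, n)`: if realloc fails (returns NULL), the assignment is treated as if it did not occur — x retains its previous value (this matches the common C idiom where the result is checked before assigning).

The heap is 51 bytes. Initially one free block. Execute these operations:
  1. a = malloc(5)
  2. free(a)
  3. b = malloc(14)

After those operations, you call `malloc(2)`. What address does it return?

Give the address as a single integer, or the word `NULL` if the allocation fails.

Answer: 14

Derivation:
Op 1: a = malloc(5) -> a = 0; heap: [0-4 ALLOC][5-50 FREE]
Op 2: free(a) -> (freed a); heap: [0-50 FREE]
Op 3: b = malloc(14) -> b = 0; heap: [0-13 ALLOC][14-50 FREE]
malloc(2): first-fit scan over [0-13 ALLOC][14-50 FREE] -> 14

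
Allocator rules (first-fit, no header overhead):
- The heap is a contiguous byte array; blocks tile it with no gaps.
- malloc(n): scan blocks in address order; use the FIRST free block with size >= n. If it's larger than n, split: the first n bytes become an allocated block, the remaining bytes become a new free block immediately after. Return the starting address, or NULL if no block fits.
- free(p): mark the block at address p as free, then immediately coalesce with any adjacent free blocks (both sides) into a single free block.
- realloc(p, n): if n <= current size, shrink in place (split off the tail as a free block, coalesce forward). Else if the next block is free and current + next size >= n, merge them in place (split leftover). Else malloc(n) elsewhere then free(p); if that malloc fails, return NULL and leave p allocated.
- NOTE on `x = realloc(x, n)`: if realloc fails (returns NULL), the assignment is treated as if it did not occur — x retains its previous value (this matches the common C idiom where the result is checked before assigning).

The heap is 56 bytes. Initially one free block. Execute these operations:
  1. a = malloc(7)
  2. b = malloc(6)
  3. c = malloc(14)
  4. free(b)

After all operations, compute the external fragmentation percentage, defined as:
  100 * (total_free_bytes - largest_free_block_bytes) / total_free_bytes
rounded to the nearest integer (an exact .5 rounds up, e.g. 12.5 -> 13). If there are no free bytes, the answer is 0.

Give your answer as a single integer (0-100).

Op 1: a = malloc(7) -> a = 0; heap: [0-6 ALLOC][7-55 FREE]
Op 2: b = malloc(6) -> b = 7; heap: [0-6 ALLOC][7-12 ALLOC][13-55 FREE]
Op 3: c = malloc(14) -> c = 13; heap: [0-6 ALLOC][7-12 ALLOC][13-26 ALLOC][27-55 FREE]
Op 4: free(b) -> (freed b); heap: [0-6 ALLOC][7-12 FREE][13-26 ALLOC][27-55 FREE]
Free blocks: [6 29] total_free=35 largest=29 -> 100*(35-29)/35 = 600/35 ≈ 17.143 -> rounds to 17

Answer: 17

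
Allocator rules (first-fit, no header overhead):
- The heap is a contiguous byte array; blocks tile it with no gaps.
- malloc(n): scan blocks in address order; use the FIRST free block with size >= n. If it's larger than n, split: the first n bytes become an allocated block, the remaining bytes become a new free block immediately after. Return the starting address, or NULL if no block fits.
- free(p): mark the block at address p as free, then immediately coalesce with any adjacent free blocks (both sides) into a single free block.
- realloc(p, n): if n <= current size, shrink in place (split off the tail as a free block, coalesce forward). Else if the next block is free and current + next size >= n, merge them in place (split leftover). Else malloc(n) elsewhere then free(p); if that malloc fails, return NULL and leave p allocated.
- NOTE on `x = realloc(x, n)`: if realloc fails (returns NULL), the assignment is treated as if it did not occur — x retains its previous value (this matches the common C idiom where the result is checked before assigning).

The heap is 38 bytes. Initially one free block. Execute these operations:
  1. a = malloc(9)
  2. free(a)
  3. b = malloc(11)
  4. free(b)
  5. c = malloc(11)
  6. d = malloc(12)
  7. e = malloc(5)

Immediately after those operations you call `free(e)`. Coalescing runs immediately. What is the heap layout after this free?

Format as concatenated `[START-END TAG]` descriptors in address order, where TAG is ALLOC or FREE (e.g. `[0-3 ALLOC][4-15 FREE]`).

Answer: [0-10 ALLOC][11-22 ALLOC][23-37 FREE]

Derivation:
Op 1: a = malloc(9) -> a = 0; heap: [0-8 ALLOC][9-37 FREE]
Op 2: free(a) -> (freed a); heap: [0-37 FREE]
Op 3: b = malloc(11) -> b = 0; heap: [0-10 ALLOC][11-37 FREE]
Op 4: free(b) -> (freed b); heap: [0-37 FREE]
Op 5: c = malloc(11) -> c = 0; heap: [0-10 ALLOC][11-37 FREE]
Op 6: d = malloc(12) -> d = 11; heap: [0-10 ALLOC][11-22 ALLOC][23-37 FREE]
Op 7: e = malloc(5) -> e = 23; heap: [0-10 ALLOC][11-22 ALLOC][23-27 ALLOC][28-37 FREE]
free(e): e = 23 -> block [23-27 ALLOC]; mark free, coalesce with adjacent free neighbors -> [0-10 ALLOC][11-22 ALLOC][23-37 FREE]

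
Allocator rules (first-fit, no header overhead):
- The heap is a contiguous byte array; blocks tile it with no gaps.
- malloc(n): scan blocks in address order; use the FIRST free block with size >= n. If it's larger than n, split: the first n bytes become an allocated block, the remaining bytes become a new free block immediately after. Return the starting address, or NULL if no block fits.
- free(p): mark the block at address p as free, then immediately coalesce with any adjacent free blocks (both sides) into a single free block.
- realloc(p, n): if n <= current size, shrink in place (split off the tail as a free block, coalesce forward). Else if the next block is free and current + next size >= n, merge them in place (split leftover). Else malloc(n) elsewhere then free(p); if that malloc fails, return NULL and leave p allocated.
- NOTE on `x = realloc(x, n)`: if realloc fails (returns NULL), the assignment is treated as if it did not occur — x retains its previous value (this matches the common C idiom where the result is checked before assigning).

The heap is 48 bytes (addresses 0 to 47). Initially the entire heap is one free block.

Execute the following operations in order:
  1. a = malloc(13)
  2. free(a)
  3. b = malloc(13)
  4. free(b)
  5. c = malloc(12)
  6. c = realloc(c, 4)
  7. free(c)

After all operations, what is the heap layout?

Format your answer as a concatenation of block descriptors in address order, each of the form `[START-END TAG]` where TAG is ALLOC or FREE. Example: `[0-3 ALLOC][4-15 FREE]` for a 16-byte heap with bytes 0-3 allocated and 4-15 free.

Op 1: a = malloc(13) -> a = 0; heap: [0-12 ALLOC][13-47 FREE]
Op 2: free(a) -> (freed a); heap: [0-47 FREE]
Op 3: b = malloc(13) -> b = 0; heap: [0-12 ALLOC][13-47 FREE]
Op 4: free(b) -> (freed b); heap: [0-47 FREE]
Op 5: c = malloc(12) -> c = 0; heap: [0-11 ALLOC][12-47 FREE]
Op 6: c = realloc(c, 4) -> c = 0; heap: [0-3 ALLOC][4-47 FREE]
Op 7: free(c) -> (freed c); heap: [0-47 FREE]

Answer: [0-47 FREE]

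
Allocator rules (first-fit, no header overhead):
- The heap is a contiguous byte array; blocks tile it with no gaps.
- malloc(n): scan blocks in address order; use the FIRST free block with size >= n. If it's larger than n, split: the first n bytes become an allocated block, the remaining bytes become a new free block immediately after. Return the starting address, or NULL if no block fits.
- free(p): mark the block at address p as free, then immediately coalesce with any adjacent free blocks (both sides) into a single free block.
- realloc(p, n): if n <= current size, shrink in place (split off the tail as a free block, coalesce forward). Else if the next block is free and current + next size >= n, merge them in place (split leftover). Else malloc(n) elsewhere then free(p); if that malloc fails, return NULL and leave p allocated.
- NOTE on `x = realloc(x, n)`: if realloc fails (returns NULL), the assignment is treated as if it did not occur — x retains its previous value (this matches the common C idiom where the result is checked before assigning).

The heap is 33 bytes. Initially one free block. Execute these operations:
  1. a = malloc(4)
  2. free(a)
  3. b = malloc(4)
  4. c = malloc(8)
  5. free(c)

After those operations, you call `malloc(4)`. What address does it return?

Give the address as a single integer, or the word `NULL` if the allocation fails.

Answer: 4

Derivation:
Op 1: a = malloc(4) -> a = 0; heap: [0-3 ALLOC][4-32 FREE]
Op 2: free(a) -> (freed a); heap: [0-32 FREE]
Op 3: b = malloc(4) -> b = 0; heap: [0-3 ALLOC][4-32 FREE]
Op 4: c = malloc(8) -> c = 4; heap: [0-3 ALLOC][4-11 ALLOC][12-32 FREE]
Op 5: free(c) -> (freed c); heap: [0-3 ALLOC][4-32 FREE]
malloc(4): first-fit scan over [0-3 ALLOC][4-32 FREE] -> 4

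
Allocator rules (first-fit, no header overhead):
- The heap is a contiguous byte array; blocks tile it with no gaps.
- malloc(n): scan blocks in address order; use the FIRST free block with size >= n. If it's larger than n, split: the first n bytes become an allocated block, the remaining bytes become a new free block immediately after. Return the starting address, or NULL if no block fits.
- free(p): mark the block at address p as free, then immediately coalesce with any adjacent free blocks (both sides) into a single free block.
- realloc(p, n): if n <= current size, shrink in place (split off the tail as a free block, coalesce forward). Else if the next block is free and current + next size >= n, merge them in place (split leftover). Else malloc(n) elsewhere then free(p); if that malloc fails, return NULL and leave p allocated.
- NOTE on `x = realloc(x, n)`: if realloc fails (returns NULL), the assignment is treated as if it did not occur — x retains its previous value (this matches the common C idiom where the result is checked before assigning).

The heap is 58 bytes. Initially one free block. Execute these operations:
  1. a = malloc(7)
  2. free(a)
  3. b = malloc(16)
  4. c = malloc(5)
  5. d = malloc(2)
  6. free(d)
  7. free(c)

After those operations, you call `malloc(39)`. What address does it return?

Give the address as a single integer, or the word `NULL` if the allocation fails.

Op 1: a = malloc(7) -> a = 0; heap: [0-6 ALLOC][7-57 FREE]
Op 2: free(a) -> (freed a); heap: [0-57 FREE]
Op 3: b = malloc(16) -> b = 0; heap: [0-15 ALLOC][16-57 FREE]
Op 4: c = malloc(5) -> c = 16; heap: [0-15 ALLOC][16-20 ALLOC][21-57 FREE]
Op 5: d = malloc(2) -> d = 21; heap: [0-15 ALLOC][16-20 ALLOC][21-22 ALLOC][23-57 FREE]
Op 6: free(d) -> (freed d); heap: [0-15 ALLOC][16-20 ALLOC][21-57 FREE]
Op 7: free(c) -> (freed c); heap: [0-15 ALLOC][16-57 FREE]
malloc(39): first-fit scan over [0-15 ALLOC][16-57 FREE] -> 16

Answer: 16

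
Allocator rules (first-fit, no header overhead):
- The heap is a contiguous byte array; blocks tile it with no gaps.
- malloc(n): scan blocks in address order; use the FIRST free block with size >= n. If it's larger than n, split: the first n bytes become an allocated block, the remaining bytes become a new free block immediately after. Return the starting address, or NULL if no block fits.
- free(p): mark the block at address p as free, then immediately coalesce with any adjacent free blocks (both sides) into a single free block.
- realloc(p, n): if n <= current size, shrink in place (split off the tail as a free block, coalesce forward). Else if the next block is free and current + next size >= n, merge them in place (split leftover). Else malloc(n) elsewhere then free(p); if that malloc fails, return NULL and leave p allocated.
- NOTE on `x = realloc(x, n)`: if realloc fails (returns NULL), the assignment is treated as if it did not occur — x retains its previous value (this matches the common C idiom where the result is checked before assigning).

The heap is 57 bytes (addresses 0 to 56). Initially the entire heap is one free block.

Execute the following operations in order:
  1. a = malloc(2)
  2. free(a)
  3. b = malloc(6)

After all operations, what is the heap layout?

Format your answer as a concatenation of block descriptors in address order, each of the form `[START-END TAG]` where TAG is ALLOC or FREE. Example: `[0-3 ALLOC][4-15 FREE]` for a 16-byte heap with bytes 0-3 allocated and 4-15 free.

Answer: [0-5 ALLOC][6-56 FREE]

Derivation:
Op 1: a = malloc(2) -> a = 0; heap: [0-1 ALLOC][2-56 FREE]
Op 2: free(a) -> (freed a); heap: [0-56 FREE]
Op 3: b = malloc(6) -> b = 0; heap: [0-5 ALLOC][6-56 FREE]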